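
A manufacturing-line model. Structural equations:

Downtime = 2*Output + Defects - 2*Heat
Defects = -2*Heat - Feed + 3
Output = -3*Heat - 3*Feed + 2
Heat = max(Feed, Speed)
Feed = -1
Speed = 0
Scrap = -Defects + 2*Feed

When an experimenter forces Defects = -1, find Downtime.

The intervention breaks the incoming arrows to Defects: Defects = -2*Heat - Feed + 3 no longer applies, and Defects = -1.
Heat = max(Feed, Speed)  [with Feed=-1, Speed=0]  = 0
Output = -3*Heat - 3*Feed + 2  [with Heat=0, Feed=-1]  = 5
Downtime = 2*Output + Defects - 2*Heat  [with Output=5, Defects=-1, Heat=0]  = 9

9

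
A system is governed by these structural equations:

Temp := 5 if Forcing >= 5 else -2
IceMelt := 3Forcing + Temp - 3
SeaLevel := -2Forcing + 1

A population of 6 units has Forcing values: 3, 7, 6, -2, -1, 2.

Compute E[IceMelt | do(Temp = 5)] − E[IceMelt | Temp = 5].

The intervention sets Temp=5 in all 6 units regardless of Forcing. Recomputing IceMelt per unit gives 11, 23, 20, -4, -1, 8; average 9.5.
E[IceMelt|Temp=5] averages over only the 2 units with Temp=5 (Forcing = 7, 6): IceMelt = 23, 20, mean 21.5.
Difference = 9.5 − 21.5 = -12.

-12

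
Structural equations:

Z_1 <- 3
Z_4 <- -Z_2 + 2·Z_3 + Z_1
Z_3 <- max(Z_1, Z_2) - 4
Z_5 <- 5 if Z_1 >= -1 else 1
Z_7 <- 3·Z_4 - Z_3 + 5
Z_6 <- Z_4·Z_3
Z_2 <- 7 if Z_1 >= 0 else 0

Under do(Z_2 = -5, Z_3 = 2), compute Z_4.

Setting Z_2 = -5, Z_3 = 2 by intervention discards those variables' equations.
Z_4 = -Z_2 + 2·Z_3 + Z_1  [with Z_2=-5, Z_3=2, Z_1=3]  = 12

12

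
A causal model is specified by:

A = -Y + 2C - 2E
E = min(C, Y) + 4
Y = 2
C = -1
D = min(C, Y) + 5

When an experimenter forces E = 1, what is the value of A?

do(E=1) replaces the equation E = min(C, Y) + 4 with the constant E = 1.
A = -Y + 2C - 2E  [with Y=2, C=-1, E=1]  = -6

-6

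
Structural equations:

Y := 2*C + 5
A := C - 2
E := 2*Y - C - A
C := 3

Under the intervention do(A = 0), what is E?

19

The intervention breaks the incoming arrows to A: A := C - 2 no longer applies, and A = 0.
Y = 2*C + 5  [with C=3]  = 11
E = 2*Y - C - A  [with Y=11, C=3, A=0]  = 19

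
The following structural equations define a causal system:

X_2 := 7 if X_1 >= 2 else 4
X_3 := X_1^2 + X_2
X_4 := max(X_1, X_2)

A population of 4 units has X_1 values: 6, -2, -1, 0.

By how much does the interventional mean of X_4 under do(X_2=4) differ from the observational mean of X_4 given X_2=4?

0.5

do(X_2=4) breaks X_2's dependence on X_1. With X_2=4 fixed, X_4 across the units is 6, 4, 4, 4, mean 4.5.
Conditioning on X_2=4 selects the 3 unit(s) with X_1 ∈ {-2, -1, 0}. Their X_4 values: 4, 4, 4. Mean = 4.
Difference = 4.5 − 4 = 0.5.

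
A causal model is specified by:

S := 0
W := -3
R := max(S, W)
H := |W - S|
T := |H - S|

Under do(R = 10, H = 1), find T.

Under do(R = 10, H = 1), each intervened variable's structural equation is replaced by its fixed value.
T = |H - S|  [with H=1, S=0]  = 1

1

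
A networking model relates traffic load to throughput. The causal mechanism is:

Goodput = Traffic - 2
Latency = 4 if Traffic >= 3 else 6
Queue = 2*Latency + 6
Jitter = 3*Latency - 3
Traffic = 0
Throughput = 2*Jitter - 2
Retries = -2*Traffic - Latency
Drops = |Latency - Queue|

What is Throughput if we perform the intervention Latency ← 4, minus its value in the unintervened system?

-12

Under do(Latency=4), the mechanism Latency = 4 if Traffic >= 3 else 6 is discarded; Latency is fixed at 4.
Jitter = 3*Latency - 3  [with Latency=4]  = 9
Throughput = 2*Jitter - 2  [with Jitter=9]  = 16
Without intervention: Latency = 4 if Traffic >= 3 else 6  [with Traffic=0]  = 6; Jitter = 3*Latency - 3  [with Latency=6]  = 15; Throughput = 2*Jitter - 2  [with Jitter=15]  = 28.
Change = 16 − 28 = -12.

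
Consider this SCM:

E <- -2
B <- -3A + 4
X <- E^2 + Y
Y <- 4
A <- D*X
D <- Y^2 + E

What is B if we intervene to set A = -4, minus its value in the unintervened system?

The intervention breaks the incoming arrows to A: A <- D*X no longer applies, and A = -4.
B = -3A + 4  [with A=-4]  = 16
Without intervention: D = Y^2 + E  [with Y=4, E=-2]  = 14; X = E^2 + Y  [with E=-2, Y=4]  = 8; A = D*X  [with D=14, X=8]  = 112; B = -3A + 4  [with A=112]  = -332.
Change = 16 − (-332) = 348.

348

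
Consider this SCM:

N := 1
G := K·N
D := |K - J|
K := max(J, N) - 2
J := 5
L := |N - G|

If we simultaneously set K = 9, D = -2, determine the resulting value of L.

8

Setting K = 9, D = -2 by intervention discards those variables' equations.
G = K·N  [with K=9, N=1]  = 9
L = |N - G|  [with N=1, G=9]  = 8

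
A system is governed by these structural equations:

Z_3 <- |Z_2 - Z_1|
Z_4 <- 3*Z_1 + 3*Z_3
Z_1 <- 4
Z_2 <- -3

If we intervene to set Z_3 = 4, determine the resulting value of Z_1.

Under do(Z_3=4), the mechanism Z_3 <- |Z_2 - Z_1| is discarded; Z_3 is fixed at 4.
Z_1 is not downstream of the intervention, so its value is determined by the original equations.

4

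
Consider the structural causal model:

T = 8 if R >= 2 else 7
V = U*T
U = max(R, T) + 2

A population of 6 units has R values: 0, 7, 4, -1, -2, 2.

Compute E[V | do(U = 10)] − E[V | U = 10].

-5

Under do(U=10), U's equation is replaced by U=10 for every unit. Per-unit V: 70, 80, 80, 70, 70, 80. Mean = 75.
E[V|U=10] averages over only the 3 units with U=10 (R = 7, 4, 2): V = 80, 80, 80, mean 80.
Difference = 75 − 80 = -5.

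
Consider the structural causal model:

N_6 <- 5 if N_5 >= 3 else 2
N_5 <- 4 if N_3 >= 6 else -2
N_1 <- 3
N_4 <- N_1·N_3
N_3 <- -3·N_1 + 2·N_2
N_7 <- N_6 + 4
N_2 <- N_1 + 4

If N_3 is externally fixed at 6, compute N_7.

The intervention breaks the incoming arrows to N_3: N_3 <- -3·N_1 + 2·N_2 no longer applies, and N_3 = 6.
N_5 = 4 if N_3 >= 6 else -2  [with N_3=6]  = 4
N_6 = 5 if N_5 >= 3 else 2  [with N_5=4]  = 5
N_7 = N_6 + 4  [with N_6=5]  = 9

9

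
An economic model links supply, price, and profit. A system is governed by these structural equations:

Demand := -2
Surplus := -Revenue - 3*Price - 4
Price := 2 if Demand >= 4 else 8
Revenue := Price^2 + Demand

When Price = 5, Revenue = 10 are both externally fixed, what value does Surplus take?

-29

Setting Price = 5, Revenue = 10 by intervention discards those variables' equations.
Surplus = -Revenue - 3*Price - 4  [with Revenue=10, Price=5]  = -29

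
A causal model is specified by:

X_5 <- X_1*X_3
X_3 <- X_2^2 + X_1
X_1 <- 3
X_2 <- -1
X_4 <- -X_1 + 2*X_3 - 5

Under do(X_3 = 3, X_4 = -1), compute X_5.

9

Setting X_3 = 3, X_4 = -1 by intervention discards those variables' equations.
X_5 = X_1*X_3  [with X_1=3, X_3=3]  = 9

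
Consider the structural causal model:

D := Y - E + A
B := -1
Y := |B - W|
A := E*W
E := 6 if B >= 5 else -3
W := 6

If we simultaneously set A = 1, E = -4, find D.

The joint intervention fixes A = 1, E = -4, removing each variable's own equation.
Y = |B - W|  [with B=-1, W=6]  = 7
D = Y - E + A  [with Y=7, E=-4, A=1]  = 12

12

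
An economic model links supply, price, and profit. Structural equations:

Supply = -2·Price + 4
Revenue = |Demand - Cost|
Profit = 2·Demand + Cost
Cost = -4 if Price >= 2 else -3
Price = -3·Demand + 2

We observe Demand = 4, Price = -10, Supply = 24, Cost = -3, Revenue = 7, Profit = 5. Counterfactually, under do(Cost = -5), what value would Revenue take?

Intervening sets Cost = -5 and removes its equation (Cost = -4 if Price >= 2 else -3).
Revenue = |Demand - Cost|  [with Demand=4, Cost=-5]  = 9

9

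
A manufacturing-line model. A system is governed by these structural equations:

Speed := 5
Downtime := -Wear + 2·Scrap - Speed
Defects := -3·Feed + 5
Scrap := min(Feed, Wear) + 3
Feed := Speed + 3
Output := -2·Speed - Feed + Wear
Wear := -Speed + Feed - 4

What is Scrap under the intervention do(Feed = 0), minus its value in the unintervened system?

do(Feed=0) replaces the equation Feed := Speed + 3 with the constant Feed = 0.
Wear = -Speed + Feed - 4  [with Speed=5, Feed=0]  = -9
Scrap = min(Feed, Wear) + 3  [with Feed=0, Wear=-9]  = -6
Without intervention: Feed = Speed + 3  [with Speed=5]  = 8; Wear = -Speed + Feed - 4  [with Speed=5, Feed=8]  = -1; Scrap = min(Feed, Wear) + 3  [with Feed=8, Wear=-1]  = 2.
Change = -6 − 2 = -8.

-8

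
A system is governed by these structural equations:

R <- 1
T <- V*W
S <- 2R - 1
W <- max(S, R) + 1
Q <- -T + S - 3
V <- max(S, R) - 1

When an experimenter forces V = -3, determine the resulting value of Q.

4

The intervention breaks the incoming arrows to V: V <- max(S, R) - 1 no longer applies, and V = -3.
S = 2R - 1  [with R=1]  = 1
W = max(S, R) + 1  [with S=1, R=1]  = 2
T = V*W  [with V=-3, W=2]  = -6
Q = -T + S - 3  [with T=-6, S=1]  = 4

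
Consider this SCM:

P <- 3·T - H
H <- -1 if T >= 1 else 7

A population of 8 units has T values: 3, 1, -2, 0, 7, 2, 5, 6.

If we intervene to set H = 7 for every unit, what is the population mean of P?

Every unit gets H=7 under the intervention. P values become 2, -4, -13, -7, 14, -1, 8, 11; E[P|do(H=7)] = 1.25.

1.25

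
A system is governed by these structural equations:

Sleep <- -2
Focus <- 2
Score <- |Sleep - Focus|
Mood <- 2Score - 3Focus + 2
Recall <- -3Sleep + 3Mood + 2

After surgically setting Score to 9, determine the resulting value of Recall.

do(Score=9) replaces the equation Score <- |Sleep - Focus| with the constant Score = 9.
Mood = 2Score - 3Focus + 2  [with Score=9, Focus=2]  = 14
Recall = -3Sleep + 3Mood + 2  [with Sleep=-2, Mood=14]  = 50

50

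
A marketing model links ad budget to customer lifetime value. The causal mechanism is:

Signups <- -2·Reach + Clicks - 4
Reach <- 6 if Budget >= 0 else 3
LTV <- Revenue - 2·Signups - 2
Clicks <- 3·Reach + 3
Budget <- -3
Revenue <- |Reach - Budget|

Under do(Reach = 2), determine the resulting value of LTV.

Under do(Reach=2), the mechanism Reach <- 6 if Budget >= 0 else 3 is discarded; Reach is fixed at 2.
Clicks = 3·Reach + 3  [with Reach=2]  = 9
Signups = -2·Reach + Clicks - 4  [with Reach=2, Clicks=9]  = 1
Revenue = |Reach - Budget|  [with Reach=2, Budget=-3]  = 5
LTV = Revenue - 2·Signups - 2  [with Revenue=5, Signups=1]  = 1

1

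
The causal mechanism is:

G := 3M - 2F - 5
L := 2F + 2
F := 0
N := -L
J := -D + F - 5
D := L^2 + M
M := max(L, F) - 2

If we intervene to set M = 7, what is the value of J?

The intervention breaks the incoming arrows to M: M := max(L, F) - 2 no longer applies, and M = 7.
L = 2F + 2  [with F=0]  = 2
D = L^2 + M  [with L=2, M=7]  = 11
J = -D + F - 5  [with D=11, F=0]  = -16

-16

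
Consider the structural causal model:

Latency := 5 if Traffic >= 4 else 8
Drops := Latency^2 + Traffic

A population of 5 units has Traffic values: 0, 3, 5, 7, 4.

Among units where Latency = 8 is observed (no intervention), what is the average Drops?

65.5

Conditioning on Latency=8 selects the 2 unit(s) with Traffic ∈ {0, 3}. Their Drops values: 64, 67. Mean = 65.5.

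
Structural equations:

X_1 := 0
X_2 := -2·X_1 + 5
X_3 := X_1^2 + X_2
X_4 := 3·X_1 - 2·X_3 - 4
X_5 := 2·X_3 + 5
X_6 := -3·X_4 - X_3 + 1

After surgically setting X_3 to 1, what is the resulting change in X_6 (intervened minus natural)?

-20

The intervention breaks the incoming arrows to X_3: X_3 := X_1^2 + X_2 no longer applies, and X_3 = 1.
X_4 = 3·X_1 - 2·X_3 - 4  [with X_1=0, X_3=1]  = -6
X_6 = -3·X_4 - X_3 + 1  [with X_4=-6, X_3=1]  = 18
Without intervention: X_2 = -2·X_1 + 5  [with X_1=0]  = 5; X_3 = X_1^2 + X_2  [with X_1=0, X_2=5]  = 5; X_4 = 3·X_1 - 2·X_3 - 4  [with X_1=0, X_3=5]  = -14; X_6 = -3·X_4 - X_3 + 1  [with X_4=-14, X_3=5]  = 38.
Change = 18 − 38 = -20.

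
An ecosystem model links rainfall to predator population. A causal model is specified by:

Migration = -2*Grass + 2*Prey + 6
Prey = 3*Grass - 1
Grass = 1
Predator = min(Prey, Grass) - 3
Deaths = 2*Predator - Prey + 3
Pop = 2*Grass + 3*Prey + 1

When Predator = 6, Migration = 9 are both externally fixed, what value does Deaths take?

13

The joint intervention fixes Predator = 6, Migration = 9, removing each variable's own equation.
Prey = 3*Grass - 1  [with Grass=1]  = 2
Deaths = 2*Predator - Prey + 3  [with Predator=6, Prey=2]  = 13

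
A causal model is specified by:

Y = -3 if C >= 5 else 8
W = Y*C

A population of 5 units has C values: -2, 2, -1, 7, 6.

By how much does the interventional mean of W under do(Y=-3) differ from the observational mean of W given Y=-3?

The intervention sets Y=-3 in all 5 units regardless of C. Recomputing W per unit gives 6, -6, 3, -21, -18; average -7.2.
Conditioning on Y=-3 selects the 2 unit(s) with C ∈ {7, 6}. Their W values: -21, -18. Mean = -19.5.
Difference = -7.2 − (-19.5) = 12.3.

12.3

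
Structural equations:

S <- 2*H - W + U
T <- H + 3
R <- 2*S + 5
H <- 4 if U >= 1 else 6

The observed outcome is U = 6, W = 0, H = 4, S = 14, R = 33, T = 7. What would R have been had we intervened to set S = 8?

Intervening sets S = 8 and removes its equation (S <- 2*H - W + U).
R = 2*S + 5  [with S=8]  = 21

21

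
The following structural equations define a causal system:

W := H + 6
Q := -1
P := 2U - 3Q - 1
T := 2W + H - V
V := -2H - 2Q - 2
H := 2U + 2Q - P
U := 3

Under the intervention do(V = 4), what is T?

Under do(V=4), the mechanism V := -2H - 2Q - 2 is discarded; V is fixed at 4.
P = 2U - 3Q - 1  [with U=3, Q=-1]  = 8
H = 2U + 2Q - P  [with U=3, Q=-1, P=8]  = -4
W = H + 6  [with H=-4]  = 2
T = 2W + H - V  [with W=2, H=-4, V=4]  = -4

-4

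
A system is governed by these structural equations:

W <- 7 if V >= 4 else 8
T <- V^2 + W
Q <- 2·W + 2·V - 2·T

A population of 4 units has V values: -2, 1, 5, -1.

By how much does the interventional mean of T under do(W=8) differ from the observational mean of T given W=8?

do(W=8) breaks W's dependence on V. With W=8 fixed, T across the units is 12, 9, 33, 9, mean 15.75.
Conditioning on W=8 selects the 3 unit(s) with V ∈ {-2, 1, -1}. Their T values: 12, 9, 9. Mean = 10.
Difference = 15.75 − 10 = 5.75.

5.75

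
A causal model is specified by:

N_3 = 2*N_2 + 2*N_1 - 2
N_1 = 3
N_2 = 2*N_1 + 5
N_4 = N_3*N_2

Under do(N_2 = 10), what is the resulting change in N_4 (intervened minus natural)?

Under do(N_2=10), the mechanism N_2 = 2*N_1 + 5 is discarded; N_2 is fixed at 10.
N_3 = 2*N_2 + 2*N_1 - 2  [with N_2=10, N_1=3]  = 24
N_4 = N_3*N_2  [with N_3=24, N_2=10]  = 240
Without intervention: N_2 = 2*N_1 + 5  [with N_1=3]  = 11; N_3 = 2*N_2 + 2*N_1 - 2  [with N_2=11, N_1=3]  = 26; N_4 = N_3*N_2  [with N_3=26, N_2=11]  = 286.
Change = 240 − 286 = -46.

-46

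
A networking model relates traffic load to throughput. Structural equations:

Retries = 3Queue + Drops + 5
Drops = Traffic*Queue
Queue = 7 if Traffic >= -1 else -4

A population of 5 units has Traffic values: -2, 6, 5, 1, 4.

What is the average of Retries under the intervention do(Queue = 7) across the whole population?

45.6

do(Queue=7) breaks Queue's dependence on Traffic. With Queue=7 fixed, Retries across the units is 12, 68, 61, 33, 54, mean 45.6.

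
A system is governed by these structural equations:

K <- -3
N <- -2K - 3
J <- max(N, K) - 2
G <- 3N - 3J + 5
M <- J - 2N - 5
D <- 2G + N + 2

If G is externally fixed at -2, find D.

Under do(G=-2), the mechanism G <- 3N - 3J + 5 is discarded; G is fixed at -2.
N = -2K - 3  [with K=-3]  = 3
D = 2G + N + 2  [with G=-2, N=3]  = 1

1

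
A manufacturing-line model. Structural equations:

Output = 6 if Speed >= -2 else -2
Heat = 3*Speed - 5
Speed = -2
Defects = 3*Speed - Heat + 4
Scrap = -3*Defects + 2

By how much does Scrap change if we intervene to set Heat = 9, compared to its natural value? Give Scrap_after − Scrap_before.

Under do(Heat=9), the mechanism Heat = 3*Speed - 5 is discarded; Heat is fixed at 9.
Defects = 3*Speed - Heat + 4  [with Speed=-2, Heat=9]  = -11
Scrap = -3*Defects + 2  [with Defects=-11]  = 35
Without intervention: Heat = 3*Speed - 5  [with Speed=-2]  = -11; Defects = 3*Speed - Heat + 4  [with Speed=-2, Heat=-11]  = 9; Scrap = -3*Defects + 2  [with Defects=9]  = -25.
Change = 35 − (-25) = 60.

60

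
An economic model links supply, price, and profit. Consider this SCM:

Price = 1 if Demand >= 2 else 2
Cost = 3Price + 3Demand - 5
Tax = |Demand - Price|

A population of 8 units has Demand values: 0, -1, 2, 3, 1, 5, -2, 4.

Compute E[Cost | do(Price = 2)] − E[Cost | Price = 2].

6

Every unit gets Price=2 under the intervention. Cost values become 1, -2, 7, 10, 4, 16, -5, 13; E[Cost|do(Price=2)] = 5.5.
Observing Price=2 restricts to units where Price's equation naturally yields 2: Demand ∈ {0, -1, 1, -2}. In that subpopulation Cost = 1, -2, 4, -5, mean -0.5.
Difference = 5.5 − (-0.5) = 6.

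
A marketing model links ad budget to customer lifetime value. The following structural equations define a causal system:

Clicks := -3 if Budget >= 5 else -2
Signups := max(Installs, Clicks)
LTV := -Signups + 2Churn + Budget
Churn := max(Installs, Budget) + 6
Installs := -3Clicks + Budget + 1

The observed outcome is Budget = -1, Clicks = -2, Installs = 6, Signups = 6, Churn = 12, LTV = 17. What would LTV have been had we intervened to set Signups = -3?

26

Under do(Signups=-3), the mechanism Signups := max(Installs, Clicks) is discarded; Signups is fixed at -3.
Clicks = -3 if Budget >= 5 else -2  [with Budget=-1]  = -2
Installs = -3Clicks + Budget + 1  [with Clicks=-2, Budget=-1]  = 6
Churn = max(Installs, Budget) + 6  [with Installs=6, Budget=-1]  = 12
LTV = -Signups + 2Churn + Budget  [with Signups=-3, Churn=12, Budget=-1]  = 26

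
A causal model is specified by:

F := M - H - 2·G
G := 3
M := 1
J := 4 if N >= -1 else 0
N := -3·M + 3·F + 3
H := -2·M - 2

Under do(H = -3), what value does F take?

The intervention breaks the incoming arrows to H: H := -2·M - 2 no longer applies, and H = -3.
F = M - H - 2·G  [with M=1, H=-3, G=3]  = -2

-2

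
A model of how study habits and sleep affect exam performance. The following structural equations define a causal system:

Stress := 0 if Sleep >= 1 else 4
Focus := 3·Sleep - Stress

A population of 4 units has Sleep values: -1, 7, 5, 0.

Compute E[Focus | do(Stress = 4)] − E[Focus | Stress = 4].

9.75

The intervention sets Stress=4 in all 4 units regardless of Sleep. Recomputing Focus per unit gives -7, 17, 11, -4; average 4.25.
E[Focus|Stress=4] averages over only the 2 units with Stress=4 (Sleep = -1, 0): Focus = -7, -4, mean -5.5.
Difference = 4.25 − (-5.5) = 9.75.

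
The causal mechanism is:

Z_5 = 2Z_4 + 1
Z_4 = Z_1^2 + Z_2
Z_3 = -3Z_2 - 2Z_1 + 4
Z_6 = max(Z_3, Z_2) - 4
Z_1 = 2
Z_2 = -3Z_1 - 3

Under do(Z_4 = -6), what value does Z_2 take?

-9

The intervention breaks the incoming arrows to Z_4: Z_4 = Z_1^2 + Z_2 no longer applies, and Z_4 = -6.
Since Z_2 is not a descendant of the intervened variable, it is unaffected.
Z_2 = -3Z_1 - 3  [with Z_1=2]  = -9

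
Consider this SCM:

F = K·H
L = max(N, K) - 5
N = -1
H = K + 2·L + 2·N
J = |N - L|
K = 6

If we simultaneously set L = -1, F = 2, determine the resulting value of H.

2

The joint intervention fixes L = -1, F = 2, removing each variable's own equation.
H = K + 2·L + 2·N  [with K=6, L=-1, N=-1]  = 2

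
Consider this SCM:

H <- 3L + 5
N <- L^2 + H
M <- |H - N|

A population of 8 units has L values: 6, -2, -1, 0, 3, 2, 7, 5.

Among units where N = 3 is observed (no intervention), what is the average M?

2.5

Observing N=3 restricts to units where N's equation naturally yields 3: L ∈ {-2, -1}. In that subpopulation M = 4, 1, mean 2.5.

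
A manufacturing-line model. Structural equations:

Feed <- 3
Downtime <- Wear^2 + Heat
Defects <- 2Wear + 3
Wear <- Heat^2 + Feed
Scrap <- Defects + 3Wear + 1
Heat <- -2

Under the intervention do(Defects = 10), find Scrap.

Intervening sets Defects = 10 and removes its equation (Defects <- 2Wear + 3).
Wear = Heat^2 + Feed  [with Heat=-2, Feed=3]  = 7
Scrap = Defects + 3Wear + 1  [with Defects=10, Wear=7]  = 32

32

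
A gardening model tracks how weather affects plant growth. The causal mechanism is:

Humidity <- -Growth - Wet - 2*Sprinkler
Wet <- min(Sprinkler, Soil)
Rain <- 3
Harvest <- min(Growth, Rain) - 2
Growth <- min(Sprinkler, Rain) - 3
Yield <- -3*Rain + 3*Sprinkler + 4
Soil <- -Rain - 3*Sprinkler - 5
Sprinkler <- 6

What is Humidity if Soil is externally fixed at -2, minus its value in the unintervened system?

-24

The intervention breaks the incoming arrows to Soil: Soil <- -Rain - 3*Sprinkler - 5 no longer applies, and Soil = -2.
Wet = min(Sprinkler, Soil)  [with Sprinkler=6, Soil=-2]  = -2
Growth = min(Sprinkler, Rain) - 3  [with Sprinkler=6, Rain=3]  = 0
Humidity = -Growth - Wet - 2*Sprinkler  [with Growth=0, Wet=-2, Sprinkler=6]  = -10
Without intervention: Soil = -Rain - 3*Sprinkler - 5  [with Rain=3, Sprinkler=6]  = -26; Wet = min(Sprinkler, Soil)  [with Sprinkler=6, Soil=-26]  = -26; Growth = min(Sprinkler, Rain) - 3  [with Sprinkler=6, Rain=3]  = 0; Humidity = -Growth - Wet - 2*Sprinkler  [with Growth=0, Wet=-26, Sprinkler=6]  = 14.
Change = -10 − 14 = -24.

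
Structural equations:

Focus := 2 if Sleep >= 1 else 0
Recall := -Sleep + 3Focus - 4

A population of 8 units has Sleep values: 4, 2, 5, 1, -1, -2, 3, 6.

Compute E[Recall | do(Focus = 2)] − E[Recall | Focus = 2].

do(Focus=2) breaks Focus's dependence on Sleep. With Focus=2 fixed, Recall across the units is -2, 0, -3, 1, 3, 4, -1, -4, mean -0.25.
E[Recall|Focus=2] averages over only the 6 units with Focus=2 (Sleep = 4, 2, 5, 1, 3, 6): Recall = -2, 0, -3, 1, -1, -4, mean -1.5.
Difference = -0.25 − (-1.5) = 1.25.

1.25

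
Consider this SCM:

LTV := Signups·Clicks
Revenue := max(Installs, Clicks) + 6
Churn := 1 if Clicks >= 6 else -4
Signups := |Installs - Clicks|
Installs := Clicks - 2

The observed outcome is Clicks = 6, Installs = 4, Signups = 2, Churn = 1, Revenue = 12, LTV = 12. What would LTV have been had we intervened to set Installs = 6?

Under do(Installs=6), the mechanism Installs := Clicks - 2 is discarded; Installs is fixed at 6.
Signups = |Installs - Clicks|  [with Installs=6, Clicks=6]  = 0
LTV = Signups·Clicks  [with Signups=0, Clicks=6]  = 0

0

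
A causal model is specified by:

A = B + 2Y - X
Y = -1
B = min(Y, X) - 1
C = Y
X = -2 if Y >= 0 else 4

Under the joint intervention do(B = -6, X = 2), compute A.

Setting B = -6, X = 2 by intervention discards those variables' equations.
A = B + 2Y - X  [with B=-6, Y=-1, X=2]  = -10

-10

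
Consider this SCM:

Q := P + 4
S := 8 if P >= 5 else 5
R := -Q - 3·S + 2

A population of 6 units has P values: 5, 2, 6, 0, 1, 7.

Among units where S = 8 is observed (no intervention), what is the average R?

E[R|S=8] averages over only the 3 units with S=8 (P = 5, 6, 7): R = -31, -32, -33, mean -32.

-32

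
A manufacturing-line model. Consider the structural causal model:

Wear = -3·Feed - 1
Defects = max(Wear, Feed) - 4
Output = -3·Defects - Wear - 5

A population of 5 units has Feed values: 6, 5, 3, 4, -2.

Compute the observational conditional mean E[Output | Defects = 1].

E[Output|Defects=1] averages over only the 2 units with Defects=1 (Feed = 5, -2): Output = 8, -13, mean -2.5.

-2.5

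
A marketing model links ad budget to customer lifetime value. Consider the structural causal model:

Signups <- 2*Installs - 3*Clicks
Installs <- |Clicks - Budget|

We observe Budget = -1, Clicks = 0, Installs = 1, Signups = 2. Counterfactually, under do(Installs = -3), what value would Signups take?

-6

The intervention breaks the incoming arrows to Installs: Installs <- |Clicks - Budget| no longer applies, and Installs = -3.
Signups = 2*Installs - 3*Clicks  [with Installs=-3, Clicks=0]  = -6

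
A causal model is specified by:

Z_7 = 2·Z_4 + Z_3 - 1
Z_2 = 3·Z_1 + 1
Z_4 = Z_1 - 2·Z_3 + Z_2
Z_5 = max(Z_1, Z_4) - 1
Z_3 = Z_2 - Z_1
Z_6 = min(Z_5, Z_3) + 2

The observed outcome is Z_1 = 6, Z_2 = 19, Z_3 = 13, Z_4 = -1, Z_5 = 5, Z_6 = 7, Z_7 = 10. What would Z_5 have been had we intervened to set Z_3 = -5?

do(Z_3=-5) replaces the equation Z_3 = Z_2 - Z_1 with the constant Z_3 = -5.
Z_2 = 3·Z_1 + 1  [with Z_1=6]  = 19
Z_4 = Z_1 - 2·Z_3 + Z_2  [with Z_1=6, Z_3=-5, Z_2=19]  = 35
Z_5 = max(Z_1, Z_4) - 1  [with Z_1=6, Z_4=35]  = 34

34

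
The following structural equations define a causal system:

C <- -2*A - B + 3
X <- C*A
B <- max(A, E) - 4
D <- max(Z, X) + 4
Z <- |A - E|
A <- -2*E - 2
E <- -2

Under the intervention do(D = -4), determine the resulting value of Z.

The intervention breaks the incoming arrows to D: D <- max(Z, X) + 4 no longer applies, and D = -4.
Z is not downstream of the intervention, so its value is determined by the original equations.
A = -2*E - 2  [with E=-2]  = 2
Z = |A - E|  [with A=2, E=-2]  = 4

4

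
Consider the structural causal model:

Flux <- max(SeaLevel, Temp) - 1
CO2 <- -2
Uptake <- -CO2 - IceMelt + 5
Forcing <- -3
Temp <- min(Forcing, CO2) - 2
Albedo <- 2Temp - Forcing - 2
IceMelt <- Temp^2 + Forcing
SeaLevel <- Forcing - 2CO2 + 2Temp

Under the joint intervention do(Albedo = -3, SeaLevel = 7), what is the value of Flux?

6

Under do(Albedo = -3, SeaLevel = 7), each intervened variable's structural equation is replaced by its fixed value.
Temp = min(Forcing, CO2) - 2  [with Forcing=-3, CO2=-2]  = -5
Flux = max(SeaLevel, Temp) - 1  [with SeaLevel=7, Temp=-5]  = 6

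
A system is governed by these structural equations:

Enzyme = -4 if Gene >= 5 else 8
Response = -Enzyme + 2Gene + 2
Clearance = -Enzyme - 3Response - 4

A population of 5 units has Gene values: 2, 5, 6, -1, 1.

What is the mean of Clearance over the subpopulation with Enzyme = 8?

2

Conditioning on Enzyme=8 selects the 3 unit(s) with Gene ∈ {2, -1, 1}. Their Clearance values: -6, 12, 0. Mean = 2.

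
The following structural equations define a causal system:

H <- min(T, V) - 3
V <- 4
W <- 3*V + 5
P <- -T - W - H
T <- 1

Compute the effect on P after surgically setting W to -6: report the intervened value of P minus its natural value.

Intervening sets W = -6 and removes its equation (W <- 3*V + 5).
H = min(T, V) - 3  [with T=1, V=4]  = -2
P = -T - W - H  [with T=1, W=-6, H=-2]  = 7
Without intervention: H = min(T, V) - 3  [with T=1, V=4]  = -2; W = 3*V + 5  [with V=4]  = 17; P = -T - W - H  [with T=1, W=17, H=-2]  = -16.
Change = 7 − (-16) = 23.

23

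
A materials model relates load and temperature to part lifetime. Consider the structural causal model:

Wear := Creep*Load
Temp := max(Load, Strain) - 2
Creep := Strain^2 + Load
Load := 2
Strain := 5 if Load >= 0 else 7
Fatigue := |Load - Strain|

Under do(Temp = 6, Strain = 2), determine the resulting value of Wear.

Setting Temp = 6, Strain = 2 by intervention discards those variables' equations.
Creep = Strain^2 + Load  [with Strain=2, Load=2]  = 6
Wear = Creep*Load  [with Creep=6, Load=2]  = 12

12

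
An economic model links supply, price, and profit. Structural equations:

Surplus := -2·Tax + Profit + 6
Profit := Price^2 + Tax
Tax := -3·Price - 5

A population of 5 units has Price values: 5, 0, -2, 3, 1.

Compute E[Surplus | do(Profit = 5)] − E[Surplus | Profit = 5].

-0.6

The intervention sets Profit=5 in all 5 units regardless of Price. Recomputing Surplus per unit gives 51, 21, 9, 39, 27; average 29.4.
E[Surplus|Profit=5] averages over only the 2 units with Profit=5 (Price = 5, -2): Surplus = 51, 9, mean 30.
Difference = 29.4 − 30 = -0.6.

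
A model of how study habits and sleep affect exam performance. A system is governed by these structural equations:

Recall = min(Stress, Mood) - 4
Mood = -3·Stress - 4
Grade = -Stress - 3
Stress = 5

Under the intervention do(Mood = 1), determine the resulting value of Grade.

Under do(Mood=1), the mechanism Mood = -3·Stress - 4 is discarded; Mood is fixed at 1.
Since Grade is not a descendant of the intervened variable, it is unaffected.
Grade = -Stress - 3  [with Stress=5]  = -8

-8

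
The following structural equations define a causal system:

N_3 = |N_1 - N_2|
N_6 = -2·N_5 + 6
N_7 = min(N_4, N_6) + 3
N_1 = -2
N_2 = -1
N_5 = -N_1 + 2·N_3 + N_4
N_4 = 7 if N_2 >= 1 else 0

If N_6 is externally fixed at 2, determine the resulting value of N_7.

3

Intervening sets N_6 = 2 and removes its equation (N_6 = -2·N_5 + 6).
N_4 = 7 if N_2 >= 1 else 0  [with N_2=-1]  = 0
N_7 = min(N_4, N_6) + 3  [with N_4=0, N_6=2]  = 3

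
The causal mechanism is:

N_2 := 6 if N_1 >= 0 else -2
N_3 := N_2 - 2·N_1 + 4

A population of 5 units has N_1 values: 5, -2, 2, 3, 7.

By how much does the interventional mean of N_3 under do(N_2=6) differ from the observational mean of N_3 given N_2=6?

2.5

Under do(N_2=6), N_2's equation is replaced by N_2=6 for every unit. Per-unit N_3: 0, 14, 6, 4, -4. Mean = 4.
E[N_3|N_2=6] averages over only the 4 units with N_2=6 (N_1 = 5, 2, 3, 7): N_3 = 0, 6, 4, -4, mean 1.5.
Difference = 4 − 1.5 = 2.5.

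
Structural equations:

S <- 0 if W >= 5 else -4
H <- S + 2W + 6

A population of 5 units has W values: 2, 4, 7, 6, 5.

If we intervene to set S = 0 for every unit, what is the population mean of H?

Under do(S=0), S's equation is replaced by S=0 for every unit. Per-unit H: 10, 14, 20, 18, 16. Mean = 15.6.

15.6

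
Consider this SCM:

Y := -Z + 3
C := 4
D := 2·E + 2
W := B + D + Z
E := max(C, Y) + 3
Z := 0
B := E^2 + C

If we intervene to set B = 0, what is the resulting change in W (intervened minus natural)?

-53

Under do(B=0), the mechanism B := E^2 + C is discarded; B is fixed at 0.
Y = -Z + 3  [with Z=0]  = 3
E = max(C, Y) + 3  [with C=4, Y=3]  = 7
D = 2·E + 2  [with E=7]  = 16
W = B + D + Z  [with B=0, D=16, Z=0]  = 16
Without intervention: Y = -Z + 3  [with Z=0]  = 3; E = max(C, Y) + 3  [with C=4, Y=3]  = 7; B = E^2 + C  [with E=7, C=4]  = 53; D = 2·E + 2  [with E=7]  = 16; W = B + D + Z  [with B=53, D=16, Z=0]  = 69.
Change = 16 − 69 = -53.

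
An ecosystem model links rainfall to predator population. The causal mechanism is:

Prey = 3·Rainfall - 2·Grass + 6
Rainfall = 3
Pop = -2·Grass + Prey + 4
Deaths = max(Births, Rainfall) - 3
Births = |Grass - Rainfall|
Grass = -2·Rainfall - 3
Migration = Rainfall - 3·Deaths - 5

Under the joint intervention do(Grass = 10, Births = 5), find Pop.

-21

Setting Grass = 10, Births = 5 by intervention discards those variables' equations.
Prey = 3·Rainfall - 2·Grass + 6  [with Rainfall=3, Grass=10]  = -5
Pop = -2·Grass + Prey + 4  [with Grass=10, Prey=-5]  = -21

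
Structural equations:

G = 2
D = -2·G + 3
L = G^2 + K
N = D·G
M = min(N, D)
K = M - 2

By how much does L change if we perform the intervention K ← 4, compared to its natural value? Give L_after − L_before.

8

The intervention breaks the incoming arrows to K: K = M - 2 no longer applies, and K = 4.
L = G^2 + K  [with G=2, K=4]  = 8
Without intervention: D = -2·G + 3  [with G=2]  = -1; N = D·G  [with D=-1, G=2]  = -2; M = min(N, D)  [with N=-2, D=-1]  = -2; K = M - 2  [with M=-2]  = -4; L = G^2 + K  [with G=2, K=-4]  = 0.
Change = 8 − 0 = 8.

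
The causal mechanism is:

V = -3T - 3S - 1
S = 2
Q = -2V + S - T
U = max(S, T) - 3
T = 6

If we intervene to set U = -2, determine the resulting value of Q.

46

Intervening sets U = -2 and removes its equation (U = max(S, T) - 3).
No directed path runs from U to Q, so Q keeps its natural value.
V = -3T - 3S - 1  [with T=6, S=2]  = -25
Q = -2V + S - T  [with V=-25, S=2, T=6]  = 46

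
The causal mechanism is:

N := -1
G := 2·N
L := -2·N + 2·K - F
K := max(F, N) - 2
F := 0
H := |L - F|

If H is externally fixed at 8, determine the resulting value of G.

-2

The intervention breaks the incoming arrows to H: H := |L - F| no longer applies, and H = 8.
Since G is not a descendant of the intervened variable, it is unaffected.
G = 2·N  [with N=-1]  = -2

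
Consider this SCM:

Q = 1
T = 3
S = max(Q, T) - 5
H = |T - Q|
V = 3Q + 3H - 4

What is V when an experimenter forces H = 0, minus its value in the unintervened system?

Intervening sets H = 0 and removes its equation (H = |T - Q|).
V = 3Q + 3H - 4  [with Q=1, H=0]  = -1
Without intervention: H = |T - Q|  [with T=3, Q=1]  = 2; V = 3Q + 3H - 4  [with Q=1, H=2]  = 5.
Change = -1 − 5 = -6.

-6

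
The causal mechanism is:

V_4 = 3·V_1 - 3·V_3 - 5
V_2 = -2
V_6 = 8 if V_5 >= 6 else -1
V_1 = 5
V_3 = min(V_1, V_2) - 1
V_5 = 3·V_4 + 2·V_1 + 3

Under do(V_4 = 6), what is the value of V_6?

8

Under do(V_4=6), the mechanism V_4 = 3·V_1 - 3·V_3 - 5 is discarded; V_4 is fixed at 6.
V_5 = 3·V_4 + 2·V_1 + 3  [with V_4=6, V_1=5]  = 31
V_6 = 8 if V_5 >= 6 else -1  [with V_5=31]  = 8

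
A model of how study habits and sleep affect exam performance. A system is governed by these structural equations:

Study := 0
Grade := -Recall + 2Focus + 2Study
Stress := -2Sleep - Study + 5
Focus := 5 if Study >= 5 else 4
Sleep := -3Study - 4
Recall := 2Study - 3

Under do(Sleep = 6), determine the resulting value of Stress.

-7

The intervention breaks the incoming arrows to Sleep: Sleep := -3Study - 4 no longer applies, and Sleep = 6.
Stress = -2Sleep - Study + 5  [with Sleep=6, Study=0]  = -7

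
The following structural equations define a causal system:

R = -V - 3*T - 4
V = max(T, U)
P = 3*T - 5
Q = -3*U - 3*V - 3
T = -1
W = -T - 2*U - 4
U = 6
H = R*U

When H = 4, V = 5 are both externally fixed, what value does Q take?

Under do(H = 4, V = 5), each intervened variable's structural equation is replaced by its fixed value.
Q = -3*U - 3*V - 3  [with U=6, V=5]  = -36

-36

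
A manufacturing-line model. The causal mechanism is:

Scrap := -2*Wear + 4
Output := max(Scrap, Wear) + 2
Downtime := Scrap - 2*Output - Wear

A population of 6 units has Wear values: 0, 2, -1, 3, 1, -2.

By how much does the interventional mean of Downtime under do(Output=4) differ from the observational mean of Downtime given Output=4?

3

Every unit gets Output=4 under the intervention. Downtime values become -4, -10, -1, -13, -7, 2; E[Downtime|do(Output=4)] = -5.5.
Observing Output=4 restricts to units where Output's equation naturally yields 4: Wear ∈ {2, 1}. In that subpopulation Downtime = -10, -7, mean -8.5.
Difference = -5.5 − (-8.5) = 3.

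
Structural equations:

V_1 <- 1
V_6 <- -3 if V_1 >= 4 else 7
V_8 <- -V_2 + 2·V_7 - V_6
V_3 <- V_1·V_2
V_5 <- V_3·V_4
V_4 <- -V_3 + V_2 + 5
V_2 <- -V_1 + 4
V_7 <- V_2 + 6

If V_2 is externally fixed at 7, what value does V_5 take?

35

do(V_2=7) replaces the equation V_2 <- -V_1 + 4 with the constant V_2 = 7.
V_3 = V_1·V_2  [with V_1=1, V_2=7]  = 7
V_4 = -V_3 + V_2 + 5  [with V_3=7, V_2=7]  = 5
V_5 = V_3·V_4  [with V_3=7, V_4=5]  = 35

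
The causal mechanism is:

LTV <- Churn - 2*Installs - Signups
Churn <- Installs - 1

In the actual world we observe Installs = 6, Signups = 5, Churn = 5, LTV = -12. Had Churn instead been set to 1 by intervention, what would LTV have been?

-16

The intervention breaks the incoming arrows to Churn: Churn <- Installs - 1 no longer applies, and Churn = 1.
LTV = Churn - 2*Installs - Signups  [with Churn=1, Installs=6, Signups=5]  = -16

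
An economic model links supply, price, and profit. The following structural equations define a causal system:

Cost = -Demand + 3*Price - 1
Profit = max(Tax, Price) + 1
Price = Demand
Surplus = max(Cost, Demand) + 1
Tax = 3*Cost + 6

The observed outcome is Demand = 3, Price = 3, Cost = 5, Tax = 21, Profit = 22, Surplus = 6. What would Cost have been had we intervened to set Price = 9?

23

The intervention breaks the incoming arrows to Price: Price = Demand no longer applies, and Price = 9.
Cost = -Demand + 3*Price - 1  [with Demand=3, Price=9]  = 23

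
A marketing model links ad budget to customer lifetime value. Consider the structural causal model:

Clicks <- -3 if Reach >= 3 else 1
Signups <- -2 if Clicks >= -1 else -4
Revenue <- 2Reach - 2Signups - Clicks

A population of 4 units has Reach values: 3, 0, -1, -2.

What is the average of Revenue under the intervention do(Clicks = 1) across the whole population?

3

Every unit gets Clicks=1 under the intervention. Revenue values become 9, 3, 1, -1; E[Revenue|do(Clicks=1)] = 3.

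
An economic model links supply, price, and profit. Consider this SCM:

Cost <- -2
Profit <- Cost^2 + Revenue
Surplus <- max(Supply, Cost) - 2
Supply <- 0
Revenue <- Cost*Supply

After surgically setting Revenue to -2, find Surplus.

do(Revenue=-2) replaces the equation Revenue <- Cost*Supply with the constant Revenue = -2.
Surplus is not downstream of the intervention, so its value is determined by the original equations.
Surplus = max(Supply, Cost) - 2  [with Supply=0, Cost=-2]  = -2

-2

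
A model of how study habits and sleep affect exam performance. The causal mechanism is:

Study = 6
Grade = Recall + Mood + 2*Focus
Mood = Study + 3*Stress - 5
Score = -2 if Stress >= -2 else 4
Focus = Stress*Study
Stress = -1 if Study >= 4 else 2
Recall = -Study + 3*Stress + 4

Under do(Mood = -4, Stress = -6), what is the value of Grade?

-96

Setting Mood = -4, Stress = -6 by intervention discards those variables' equations.
Focus = Stress*Study  [with Stress=-6, Study=6]  = -36
Recall = -Study + 3*Stress + 4  [with Study=6, Stress=-6]  = -20
Grade = Recall + Mood + 2*Focus  [with Recall=-20, Mood=-4, Focus=-36]  = -96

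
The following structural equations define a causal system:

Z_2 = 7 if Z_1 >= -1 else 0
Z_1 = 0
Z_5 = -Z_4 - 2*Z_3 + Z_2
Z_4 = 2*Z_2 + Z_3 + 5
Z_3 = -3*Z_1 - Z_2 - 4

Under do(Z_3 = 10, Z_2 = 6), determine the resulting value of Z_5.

Setting Z_3 = 10, Z_2 = 6 by intervention discards those variables' equations.
Z_4 = 2*Z_2 + Z_3 + 5  [with Z_2=6, Z_3=10]  = 27
Z_5 = -Z_4 - 2*Z_3 + Z_2  [with Z_4=27, Z_3=10, Z_2=6]  = -41

-41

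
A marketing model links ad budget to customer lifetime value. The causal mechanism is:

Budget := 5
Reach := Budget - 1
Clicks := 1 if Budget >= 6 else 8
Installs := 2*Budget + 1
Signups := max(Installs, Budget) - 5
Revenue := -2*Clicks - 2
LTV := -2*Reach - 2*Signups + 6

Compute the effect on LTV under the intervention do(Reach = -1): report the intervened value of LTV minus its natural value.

10

Under do(Reach=-1), the mechanism Reach := Budget - 1 is discarded; Reach is fixed at -1.
Installs = 2*Budget + 1  [with Budget=5]  = 11
Signups = max(Installs, Budget) - 5  [with Installs=11, Budget=5]  = 6
LTV = -2*Reach - 2*Signups + 6  [with Reach=-1, Signups=6]  = -4
Without intervention: Reach = Budget - 1  [with Budget=5]  = 4; Installs = 2*Budget + 1  [with Budget=5]  = 11; Signups = max(Installs, Budget) - 5  [with Installs=11, Budget=5]  = 6; LTV = -2*Reach - 2*Signups + 6  [with Reach=4, Signups=6]  = -14.
Change = -4 − (-14) = 10.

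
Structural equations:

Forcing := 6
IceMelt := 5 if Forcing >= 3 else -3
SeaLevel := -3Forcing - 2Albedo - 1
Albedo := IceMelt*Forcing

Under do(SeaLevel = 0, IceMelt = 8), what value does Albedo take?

Setting SeaLevel = 0, IceMelt = 8 by intervention discards those variables' equations.
Albedo = IceMelt*Forcing  [with IceMelt=8, Forcing=6]  = 48

48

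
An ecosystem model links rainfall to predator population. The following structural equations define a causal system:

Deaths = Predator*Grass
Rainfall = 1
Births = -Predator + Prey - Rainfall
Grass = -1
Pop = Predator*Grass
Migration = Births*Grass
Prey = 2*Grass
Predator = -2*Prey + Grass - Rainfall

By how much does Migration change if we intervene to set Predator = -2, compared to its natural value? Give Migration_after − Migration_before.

The intervention breaks the incoming arrows to Predator: Predator = -2*Prey + Grass - Rainfall no longer applies, and Predator = -2.
Prey = 2*Grass  [with Grass=-1]  = -2
Births = -Predator + Prey - Rainfall  [with Predator=-2, Prey=-2, Rainfall=1]  = -1
Migration = Births*Grass  [with Births=-1, Grass=-1]  = 1
Without intervention: Prey = 2*Grass  [with Grass=-1]  = -2; Predator = -2*Prey + Grass - Rainfall  [with Prey=-2, Grass=-1, Rainfall=1]  = 2; Births = -Predator + Prey - Rainfall  [with Predator=2, Prey=-2, Rainfall=1]  = -5; Migration = Births*Grass  [with Births=-5, Grass=-1]  = 5.
Change = 1 − 5 = -4.

-4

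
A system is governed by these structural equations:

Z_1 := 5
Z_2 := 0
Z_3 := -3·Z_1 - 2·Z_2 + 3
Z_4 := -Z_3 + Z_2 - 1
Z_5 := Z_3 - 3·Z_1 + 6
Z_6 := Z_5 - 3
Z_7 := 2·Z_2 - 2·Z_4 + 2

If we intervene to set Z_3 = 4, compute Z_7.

The intervention breaks the incoming arrows to Z_3: Z_3 := -3·Z_1 - 2·Z_2 + 3 no longer applies, and Z_3 = 4.
Z_4 = -Z_3 + Z_2 - 1  [with Z_3=4, Z_2=0]  = -5
Z_7 = 2·Z_2 - 2·Z_4 + 2  [with Z_2=0, Z_4=-5]  = 12

12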